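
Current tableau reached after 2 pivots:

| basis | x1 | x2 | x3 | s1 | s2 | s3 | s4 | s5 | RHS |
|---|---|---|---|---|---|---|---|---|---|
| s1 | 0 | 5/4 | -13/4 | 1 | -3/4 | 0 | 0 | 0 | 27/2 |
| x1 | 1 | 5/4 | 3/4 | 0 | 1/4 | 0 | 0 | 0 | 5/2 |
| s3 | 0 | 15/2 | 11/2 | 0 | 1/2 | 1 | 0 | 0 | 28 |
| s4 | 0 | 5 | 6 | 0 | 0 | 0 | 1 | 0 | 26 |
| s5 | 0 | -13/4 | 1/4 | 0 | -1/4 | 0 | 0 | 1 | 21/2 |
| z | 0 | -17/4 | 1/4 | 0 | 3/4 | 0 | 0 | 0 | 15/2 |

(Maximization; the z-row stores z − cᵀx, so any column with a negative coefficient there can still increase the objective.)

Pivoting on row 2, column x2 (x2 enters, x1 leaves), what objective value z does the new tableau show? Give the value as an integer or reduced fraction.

Minimum ratio for x2: (5/2)/(5/4) = 2.
z changes by −(z-row coeff of x2)·ratio = −(-17/4)·2 = 17/2.
New z = 15/2 + (17/2) = 16.

16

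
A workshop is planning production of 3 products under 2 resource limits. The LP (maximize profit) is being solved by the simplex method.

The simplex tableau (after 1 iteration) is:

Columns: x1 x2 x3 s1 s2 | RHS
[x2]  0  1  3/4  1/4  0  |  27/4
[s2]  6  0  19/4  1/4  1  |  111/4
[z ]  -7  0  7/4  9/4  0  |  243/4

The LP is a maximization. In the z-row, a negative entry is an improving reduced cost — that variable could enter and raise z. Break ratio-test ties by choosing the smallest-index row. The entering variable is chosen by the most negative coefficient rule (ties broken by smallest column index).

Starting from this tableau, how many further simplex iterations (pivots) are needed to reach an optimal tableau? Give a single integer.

pivot: x1 in, s2 out → z = 745/8
No improving column remains; optimal.

1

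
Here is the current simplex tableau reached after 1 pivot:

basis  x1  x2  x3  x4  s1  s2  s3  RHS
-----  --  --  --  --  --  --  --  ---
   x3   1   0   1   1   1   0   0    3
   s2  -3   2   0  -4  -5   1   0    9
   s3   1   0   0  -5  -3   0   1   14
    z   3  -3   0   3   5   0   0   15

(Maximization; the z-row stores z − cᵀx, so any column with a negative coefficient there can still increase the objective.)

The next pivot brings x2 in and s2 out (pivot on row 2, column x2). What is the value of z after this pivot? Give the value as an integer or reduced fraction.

57/2

Minimum ratio for x2: 9/2 = 9/2.
z changes by −(z-row coeff of x2)·ratio = −(-3)·(9/2) = 27/2.
New z = 15 + (27/2) = 57/2.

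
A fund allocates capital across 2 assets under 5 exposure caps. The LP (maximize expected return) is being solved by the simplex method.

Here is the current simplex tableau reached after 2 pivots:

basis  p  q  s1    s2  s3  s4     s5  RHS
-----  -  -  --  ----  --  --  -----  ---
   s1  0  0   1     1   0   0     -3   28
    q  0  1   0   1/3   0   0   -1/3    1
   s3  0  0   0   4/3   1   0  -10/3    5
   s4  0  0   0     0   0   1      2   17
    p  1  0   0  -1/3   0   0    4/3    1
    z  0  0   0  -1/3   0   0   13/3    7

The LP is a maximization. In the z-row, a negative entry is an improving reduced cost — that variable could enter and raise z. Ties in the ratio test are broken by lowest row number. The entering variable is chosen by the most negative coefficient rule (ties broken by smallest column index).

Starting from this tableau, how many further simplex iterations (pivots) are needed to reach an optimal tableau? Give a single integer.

pivot: s2 in, q out → z = 8
No improving column remains; optimal.

1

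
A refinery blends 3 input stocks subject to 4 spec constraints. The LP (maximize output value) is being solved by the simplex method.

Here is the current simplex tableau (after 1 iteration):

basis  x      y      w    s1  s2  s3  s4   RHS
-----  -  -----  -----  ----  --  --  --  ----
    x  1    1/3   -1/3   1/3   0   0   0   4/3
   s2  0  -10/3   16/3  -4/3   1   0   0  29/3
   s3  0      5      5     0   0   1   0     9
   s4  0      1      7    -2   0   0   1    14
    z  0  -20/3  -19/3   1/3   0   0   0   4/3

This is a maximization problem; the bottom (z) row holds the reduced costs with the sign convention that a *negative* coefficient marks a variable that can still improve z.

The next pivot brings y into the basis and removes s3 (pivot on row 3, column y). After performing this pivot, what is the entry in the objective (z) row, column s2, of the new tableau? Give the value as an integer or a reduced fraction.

0

Pivot element is row 3, column y: 5.
Normalize row 3: new (row 3, s2) = 0/5 = 0.
z-row ← z-row − (-20/3)·(new row 3): 0 − (-20/3)·0 = 0.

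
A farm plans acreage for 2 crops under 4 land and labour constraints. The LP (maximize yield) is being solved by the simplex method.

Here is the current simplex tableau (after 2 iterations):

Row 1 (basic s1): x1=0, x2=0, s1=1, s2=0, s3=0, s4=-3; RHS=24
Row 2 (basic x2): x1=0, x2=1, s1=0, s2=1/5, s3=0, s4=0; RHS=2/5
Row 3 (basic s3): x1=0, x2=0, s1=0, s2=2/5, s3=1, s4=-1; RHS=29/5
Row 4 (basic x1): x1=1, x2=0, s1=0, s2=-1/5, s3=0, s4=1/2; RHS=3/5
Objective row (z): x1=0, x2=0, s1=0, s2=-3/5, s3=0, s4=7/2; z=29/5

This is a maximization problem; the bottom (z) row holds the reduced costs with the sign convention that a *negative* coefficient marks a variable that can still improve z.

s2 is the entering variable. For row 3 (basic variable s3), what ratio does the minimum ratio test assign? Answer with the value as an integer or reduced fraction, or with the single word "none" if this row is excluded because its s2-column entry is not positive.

29/2

Ratio = RHS / (s2 entry) = (29/5) / (2/5) = 29/2.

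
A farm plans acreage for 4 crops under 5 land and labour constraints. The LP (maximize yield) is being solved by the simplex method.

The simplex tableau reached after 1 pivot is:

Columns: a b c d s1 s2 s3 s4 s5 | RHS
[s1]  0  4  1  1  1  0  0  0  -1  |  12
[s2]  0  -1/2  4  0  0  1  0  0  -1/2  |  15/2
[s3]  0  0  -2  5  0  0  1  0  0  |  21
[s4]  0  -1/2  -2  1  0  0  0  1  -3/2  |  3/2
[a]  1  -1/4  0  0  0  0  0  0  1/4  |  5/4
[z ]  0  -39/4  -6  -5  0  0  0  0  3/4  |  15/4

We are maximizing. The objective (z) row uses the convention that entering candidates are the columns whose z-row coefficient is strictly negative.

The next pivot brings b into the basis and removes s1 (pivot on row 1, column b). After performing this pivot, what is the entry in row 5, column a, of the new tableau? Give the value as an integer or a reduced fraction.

1

Pivot element is row 1, column b: 4.
Normalize row 1: new (row 1, a) = 0/4 = 0.
row 5 ← row 5 − (-1/4)·(new row 1): 1 − (-1/4)·0 = 1.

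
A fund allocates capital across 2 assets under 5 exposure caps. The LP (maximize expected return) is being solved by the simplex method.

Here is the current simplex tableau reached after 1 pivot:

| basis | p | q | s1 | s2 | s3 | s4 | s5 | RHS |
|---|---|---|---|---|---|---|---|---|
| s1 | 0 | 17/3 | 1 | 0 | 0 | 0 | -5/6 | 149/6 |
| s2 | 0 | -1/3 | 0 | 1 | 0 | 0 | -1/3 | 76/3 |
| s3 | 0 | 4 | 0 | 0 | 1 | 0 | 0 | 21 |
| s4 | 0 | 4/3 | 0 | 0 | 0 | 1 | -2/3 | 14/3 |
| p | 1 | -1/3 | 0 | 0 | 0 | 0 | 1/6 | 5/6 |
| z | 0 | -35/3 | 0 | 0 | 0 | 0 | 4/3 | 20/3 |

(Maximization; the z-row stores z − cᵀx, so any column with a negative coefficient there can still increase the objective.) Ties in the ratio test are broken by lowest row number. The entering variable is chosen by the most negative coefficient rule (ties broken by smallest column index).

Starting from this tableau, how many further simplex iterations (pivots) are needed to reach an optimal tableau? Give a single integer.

3

pivot: q in, s4 out → z = 95/2
pivot: s5 in, s1 out → z = 235/4
pivot: s4 in, s3 out → z = 1201/20
No improving column remains; optimal.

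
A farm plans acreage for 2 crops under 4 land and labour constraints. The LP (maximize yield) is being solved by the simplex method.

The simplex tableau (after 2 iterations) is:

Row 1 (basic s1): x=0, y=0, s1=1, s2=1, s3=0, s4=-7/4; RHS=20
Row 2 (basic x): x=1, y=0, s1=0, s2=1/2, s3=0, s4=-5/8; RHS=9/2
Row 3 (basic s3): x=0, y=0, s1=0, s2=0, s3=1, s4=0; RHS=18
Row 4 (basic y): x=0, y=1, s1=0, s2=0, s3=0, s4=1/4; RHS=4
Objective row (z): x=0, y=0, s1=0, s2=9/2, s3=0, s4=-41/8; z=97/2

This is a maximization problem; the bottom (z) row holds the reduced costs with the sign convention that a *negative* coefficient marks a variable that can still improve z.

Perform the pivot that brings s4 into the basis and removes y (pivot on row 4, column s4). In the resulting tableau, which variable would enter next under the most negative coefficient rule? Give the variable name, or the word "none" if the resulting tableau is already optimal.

none

Pivot element 1/4. New z-row = old z-row − (-41/8)·(row 4/(1/4)).
Updated z-row coefficients: x: 0, y: 41/2, s1: 0, s2: 9/2, s3: 0, s4: 0.
No coefficient is strictly negative; the tableau after this pivot is optimal.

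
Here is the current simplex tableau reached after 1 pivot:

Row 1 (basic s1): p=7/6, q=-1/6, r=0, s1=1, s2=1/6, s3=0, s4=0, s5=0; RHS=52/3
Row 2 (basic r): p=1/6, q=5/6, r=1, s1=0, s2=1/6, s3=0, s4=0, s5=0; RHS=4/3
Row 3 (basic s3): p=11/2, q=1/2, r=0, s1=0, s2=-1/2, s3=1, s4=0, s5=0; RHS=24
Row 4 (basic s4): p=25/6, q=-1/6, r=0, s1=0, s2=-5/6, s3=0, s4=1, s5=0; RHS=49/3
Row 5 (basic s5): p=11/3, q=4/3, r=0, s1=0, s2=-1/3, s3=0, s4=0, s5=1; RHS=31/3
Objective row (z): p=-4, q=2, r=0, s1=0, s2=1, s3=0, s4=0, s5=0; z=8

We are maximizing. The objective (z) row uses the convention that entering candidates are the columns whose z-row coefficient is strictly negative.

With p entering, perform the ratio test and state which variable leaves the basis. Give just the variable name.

s5

Ratios: row 1 (s1): (52/3)/(7/6) = 104/7; row 2 (r): (4/3)/(1/6) = 8; row 3 (s3): 24/(11/2) = 48/11; row 4 (s4): (49/3)/(25/6) = 98/25; row 5 (s5): (31/3)/(11/3) = 31/11.
Minimum ratio 31/11 is in the s5 row, so s5 leaves.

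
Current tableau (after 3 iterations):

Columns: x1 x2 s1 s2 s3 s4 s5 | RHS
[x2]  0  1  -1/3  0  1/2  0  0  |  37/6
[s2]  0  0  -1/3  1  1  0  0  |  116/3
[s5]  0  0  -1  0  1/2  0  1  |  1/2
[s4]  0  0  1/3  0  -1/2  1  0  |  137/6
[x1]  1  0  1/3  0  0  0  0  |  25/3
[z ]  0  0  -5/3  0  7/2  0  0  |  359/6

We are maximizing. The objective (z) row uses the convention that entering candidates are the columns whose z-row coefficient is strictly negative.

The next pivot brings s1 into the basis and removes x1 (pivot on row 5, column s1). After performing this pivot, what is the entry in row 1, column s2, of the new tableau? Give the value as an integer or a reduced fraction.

0

Pivot element is row 5, column s1: 1/3.
Normalize row 5: new (row 5, s2) = 0/(1/3) = 0.
row 1 ← row 1 − (-1/3)·(new row 5): 0 − (-1/3)·0 = 0.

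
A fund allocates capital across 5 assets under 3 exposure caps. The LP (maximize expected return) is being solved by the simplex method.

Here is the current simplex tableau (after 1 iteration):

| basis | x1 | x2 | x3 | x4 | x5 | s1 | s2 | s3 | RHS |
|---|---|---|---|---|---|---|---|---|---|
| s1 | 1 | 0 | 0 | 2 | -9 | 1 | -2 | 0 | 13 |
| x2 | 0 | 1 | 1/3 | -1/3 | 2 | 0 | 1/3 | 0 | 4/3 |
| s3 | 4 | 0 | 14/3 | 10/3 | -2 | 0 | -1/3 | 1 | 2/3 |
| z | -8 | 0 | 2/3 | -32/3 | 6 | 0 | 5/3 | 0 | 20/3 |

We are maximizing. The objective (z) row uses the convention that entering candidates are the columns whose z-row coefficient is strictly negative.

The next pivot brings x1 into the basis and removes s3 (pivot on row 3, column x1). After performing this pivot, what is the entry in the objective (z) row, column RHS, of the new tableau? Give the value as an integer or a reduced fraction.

Pivot element is row 3, column x1: 4.
Normalize row 3: new (row 3, RHS) = (2/3)/4 = 1/6.
z-row ← z-row − (-8)·(new row 3): 20/3 − (-8)·(1/6) = 8.

8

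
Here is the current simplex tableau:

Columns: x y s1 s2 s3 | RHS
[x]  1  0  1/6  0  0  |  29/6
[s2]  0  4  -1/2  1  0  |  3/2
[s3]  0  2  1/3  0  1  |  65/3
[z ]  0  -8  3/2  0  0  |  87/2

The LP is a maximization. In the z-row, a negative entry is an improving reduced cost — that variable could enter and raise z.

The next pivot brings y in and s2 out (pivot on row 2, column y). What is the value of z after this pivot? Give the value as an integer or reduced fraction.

Minimum ratio for y: (3/2)/4 = 3/8.
z changes by −(z-row coeff of y)·ratio = −(-8)·(3/8) = 3.
New z = 87/2 + 3 = 93/2.

93/2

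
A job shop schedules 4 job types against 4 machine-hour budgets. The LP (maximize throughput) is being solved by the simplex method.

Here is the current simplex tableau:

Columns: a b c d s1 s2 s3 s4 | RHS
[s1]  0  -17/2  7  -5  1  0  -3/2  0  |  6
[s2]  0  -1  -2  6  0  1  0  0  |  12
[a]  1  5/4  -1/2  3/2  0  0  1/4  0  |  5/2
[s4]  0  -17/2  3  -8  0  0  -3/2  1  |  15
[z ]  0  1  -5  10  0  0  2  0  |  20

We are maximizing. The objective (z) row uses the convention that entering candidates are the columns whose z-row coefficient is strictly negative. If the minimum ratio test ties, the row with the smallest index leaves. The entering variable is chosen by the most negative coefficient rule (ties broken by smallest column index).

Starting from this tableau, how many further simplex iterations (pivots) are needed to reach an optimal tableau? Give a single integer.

2

pivot: c in, s1 out → z = 170/7
pivot: b in, a out → z = 853/18
No improving column remains; optimal.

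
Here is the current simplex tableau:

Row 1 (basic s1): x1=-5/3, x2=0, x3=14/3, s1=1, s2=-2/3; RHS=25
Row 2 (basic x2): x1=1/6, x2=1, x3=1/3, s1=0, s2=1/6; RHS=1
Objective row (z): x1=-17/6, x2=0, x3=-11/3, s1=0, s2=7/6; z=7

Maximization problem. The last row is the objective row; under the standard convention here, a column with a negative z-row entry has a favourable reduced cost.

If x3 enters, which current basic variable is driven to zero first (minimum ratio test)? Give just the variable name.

Ratios: row 1 (s1): 25/(14/3) = 75/14; row 2 (x2): 1/(1/3) = 3.
Minimum ratio 3 is in the x2 row, so x2 leaves.

x2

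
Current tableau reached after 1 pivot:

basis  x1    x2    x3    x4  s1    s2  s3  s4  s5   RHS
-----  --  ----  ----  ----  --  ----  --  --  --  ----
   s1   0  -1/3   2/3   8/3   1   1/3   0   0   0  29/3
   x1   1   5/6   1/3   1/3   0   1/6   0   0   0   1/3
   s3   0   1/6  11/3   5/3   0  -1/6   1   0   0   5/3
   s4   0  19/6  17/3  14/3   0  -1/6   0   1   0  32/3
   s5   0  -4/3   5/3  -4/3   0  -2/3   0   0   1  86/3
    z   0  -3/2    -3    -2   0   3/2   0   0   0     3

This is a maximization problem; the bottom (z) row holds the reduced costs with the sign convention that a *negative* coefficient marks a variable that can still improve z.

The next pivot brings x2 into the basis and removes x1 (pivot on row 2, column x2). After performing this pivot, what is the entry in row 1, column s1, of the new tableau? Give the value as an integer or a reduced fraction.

Pivot element is row 2, column x2: 5/6.
Normalize row 2: new (row 2, s1) = 0/(5/6) = 0.
row 1 ← row 1 − (-1/3)·(new row 2): 1 − (-1/3)·0 = 1.

1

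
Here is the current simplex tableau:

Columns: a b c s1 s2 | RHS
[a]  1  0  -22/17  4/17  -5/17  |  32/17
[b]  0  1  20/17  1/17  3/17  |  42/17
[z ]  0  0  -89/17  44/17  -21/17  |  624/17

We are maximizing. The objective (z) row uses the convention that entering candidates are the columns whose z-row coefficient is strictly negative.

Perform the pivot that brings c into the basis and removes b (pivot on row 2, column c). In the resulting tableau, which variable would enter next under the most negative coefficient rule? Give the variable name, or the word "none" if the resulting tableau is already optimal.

Pivot element 20/17. New z-row = old z-row − (-89/17)·(row 2/(20/17)).
Updated z-row coefficients: a: 0, b: 89/20, c: 0, s1: 57/20, s2: -9/20.
The most negative is -9/20 in column s2, so s2 would enter next.

s2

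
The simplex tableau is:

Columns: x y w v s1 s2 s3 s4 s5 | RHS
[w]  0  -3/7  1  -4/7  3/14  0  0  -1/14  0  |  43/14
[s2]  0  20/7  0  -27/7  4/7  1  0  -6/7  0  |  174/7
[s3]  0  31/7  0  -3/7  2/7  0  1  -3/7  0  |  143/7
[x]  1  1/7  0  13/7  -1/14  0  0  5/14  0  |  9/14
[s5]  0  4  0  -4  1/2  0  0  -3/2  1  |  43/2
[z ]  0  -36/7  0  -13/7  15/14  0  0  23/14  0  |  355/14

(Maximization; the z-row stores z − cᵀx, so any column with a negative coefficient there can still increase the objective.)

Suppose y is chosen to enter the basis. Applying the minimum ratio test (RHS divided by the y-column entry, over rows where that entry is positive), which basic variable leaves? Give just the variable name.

Ratios: row 1 (w): entry -3/7 ≤ 0, skip; row 2 (s2): (174/7)/(20/7) = 87/10; row 3 (s3): (143/7)/(31/7) = 143/31; row 4 (x): (9/14)/(1/7) = 9/2; row 5 (s5): (43/2)/4 = 43/8.
Minimum ratio 9/2 is in the x row, so x leaves.

x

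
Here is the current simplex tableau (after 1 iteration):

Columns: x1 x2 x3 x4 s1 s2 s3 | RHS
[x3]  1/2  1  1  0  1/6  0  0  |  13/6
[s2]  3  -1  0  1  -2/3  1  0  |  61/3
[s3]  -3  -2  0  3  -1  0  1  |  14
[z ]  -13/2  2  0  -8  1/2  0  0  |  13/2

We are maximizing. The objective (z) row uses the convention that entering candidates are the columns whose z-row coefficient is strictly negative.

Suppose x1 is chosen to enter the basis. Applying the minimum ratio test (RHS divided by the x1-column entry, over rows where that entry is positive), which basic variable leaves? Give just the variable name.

x3

Ratios: row 1 (x3): (13/6)/(1/2) = 13/3; row 2 (s2): (61/3)/3 = 61/9; row 3 (s3): entry -3 ≤ 0, skip.
Minimum ratio 13/3 is in the x3 row, so x3 leaves.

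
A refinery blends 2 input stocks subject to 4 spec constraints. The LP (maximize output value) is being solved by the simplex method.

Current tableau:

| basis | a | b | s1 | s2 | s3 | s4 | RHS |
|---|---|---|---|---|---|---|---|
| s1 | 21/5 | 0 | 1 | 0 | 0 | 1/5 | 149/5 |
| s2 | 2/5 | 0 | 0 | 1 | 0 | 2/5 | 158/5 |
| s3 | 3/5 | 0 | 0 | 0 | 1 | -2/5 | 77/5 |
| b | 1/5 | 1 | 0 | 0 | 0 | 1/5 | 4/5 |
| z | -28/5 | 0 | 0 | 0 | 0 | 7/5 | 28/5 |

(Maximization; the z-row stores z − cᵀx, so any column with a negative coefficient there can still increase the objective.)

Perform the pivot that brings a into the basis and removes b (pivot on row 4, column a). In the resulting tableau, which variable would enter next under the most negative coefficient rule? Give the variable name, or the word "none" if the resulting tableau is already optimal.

Pivot element 1/5. New z-row = old z-row − (-28/5)·(row 4/(1/5)).
Updated z-row coefficients: a: 0, b: 28, s1: 0, s2: 0, s3: 0, s4: 7.
No coefficient is strictly negative; the tableau after this pivot is optimal.

none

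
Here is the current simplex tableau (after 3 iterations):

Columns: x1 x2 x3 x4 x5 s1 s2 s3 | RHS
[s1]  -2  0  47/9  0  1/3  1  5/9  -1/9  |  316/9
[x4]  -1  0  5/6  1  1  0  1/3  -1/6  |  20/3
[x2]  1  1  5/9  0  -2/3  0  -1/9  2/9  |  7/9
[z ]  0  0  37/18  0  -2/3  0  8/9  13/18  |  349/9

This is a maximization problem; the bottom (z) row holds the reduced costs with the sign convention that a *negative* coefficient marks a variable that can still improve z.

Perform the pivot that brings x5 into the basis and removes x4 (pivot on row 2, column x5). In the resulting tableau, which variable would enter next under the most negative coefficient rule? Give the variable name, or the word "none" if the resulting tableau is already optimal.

x1

Pivot element 1. New z-row = old z-row − (-2/3)·(row 2/1).
Updated z-row coefficients: x1: -2/3, x2: 0, x3: 47/18, x4: 2/3, x5: 0, s1: 0, s2: 10/9, s3: 11/18.
The most negative is -2/3 in column x1, so x1 would enter next.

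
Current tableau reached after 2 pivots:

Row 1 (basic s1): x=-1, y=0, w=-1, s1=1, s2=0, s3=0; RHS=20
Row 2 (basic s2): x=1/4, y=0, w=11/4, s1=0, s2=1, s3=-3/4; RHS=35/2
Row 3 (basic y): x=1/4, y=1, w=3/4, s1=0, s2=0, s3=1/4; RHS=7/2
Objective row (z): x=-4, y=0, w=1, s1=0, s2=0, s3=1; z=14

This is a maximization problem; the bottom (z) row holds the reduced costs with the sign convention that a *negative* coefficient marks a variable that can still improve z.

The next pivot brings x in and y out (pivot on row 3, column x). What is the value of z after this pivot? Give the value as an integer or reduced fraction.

70

Minimum ratio for x: (7/2)/(1/4) = 14.
z changes by −(z-row coeff of x)·ratio = −(-4)·14 = 56.
New z = 14 + 56 = 70.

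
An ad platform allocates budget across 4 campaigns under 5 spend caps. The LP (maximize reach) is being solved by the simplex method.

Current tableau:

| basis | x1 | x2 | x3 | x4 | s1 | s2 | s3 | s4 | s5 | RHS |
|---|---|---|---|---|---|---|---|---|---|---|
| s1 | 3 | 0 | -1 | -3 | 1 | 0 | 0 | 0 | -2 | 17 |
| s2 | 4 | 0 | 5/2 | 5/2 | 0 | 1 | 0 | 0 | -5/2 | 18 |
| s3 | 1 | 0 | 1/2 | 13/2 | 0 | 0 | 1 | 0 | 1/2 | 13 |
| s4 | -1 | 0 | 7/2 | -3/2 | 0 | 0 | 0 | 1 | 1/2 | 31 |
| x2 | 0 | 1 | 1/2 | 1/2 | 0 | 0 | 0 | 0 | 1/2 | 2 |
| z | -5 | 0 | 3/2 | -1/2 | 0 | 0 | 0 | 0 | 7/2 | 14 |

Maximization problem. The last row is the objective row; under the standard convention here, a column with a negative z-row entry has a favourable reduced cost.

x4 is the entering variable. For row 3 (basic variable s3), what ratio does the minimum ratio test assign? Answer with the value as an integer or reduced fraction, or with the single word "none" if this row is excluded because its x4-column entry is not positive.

2

Ratio = RHS / (x4 entry) = 13 / (13/2) = 2.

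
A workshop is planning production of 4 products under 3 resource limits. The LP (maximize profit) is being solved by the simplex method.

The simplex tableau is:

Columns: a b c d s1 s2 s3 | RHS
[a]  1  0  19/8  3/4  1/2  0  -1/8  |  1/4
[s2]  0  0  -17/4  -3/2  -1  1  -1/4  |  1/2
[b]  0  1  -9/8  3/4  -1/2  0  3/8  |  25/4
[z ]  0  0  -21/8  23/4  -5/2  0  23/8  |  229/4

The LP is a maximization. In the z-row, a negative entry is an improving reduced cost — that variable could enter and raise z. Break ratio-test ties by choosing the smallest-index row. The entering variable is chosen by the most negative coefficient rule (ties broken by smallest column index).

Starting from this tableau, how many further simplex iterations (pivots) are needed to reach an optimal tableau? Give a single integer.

pivot: c in, a out → z = 1093/19
pivot: s1 in, c out → z = 117/2
No improving column remains; optimal.

2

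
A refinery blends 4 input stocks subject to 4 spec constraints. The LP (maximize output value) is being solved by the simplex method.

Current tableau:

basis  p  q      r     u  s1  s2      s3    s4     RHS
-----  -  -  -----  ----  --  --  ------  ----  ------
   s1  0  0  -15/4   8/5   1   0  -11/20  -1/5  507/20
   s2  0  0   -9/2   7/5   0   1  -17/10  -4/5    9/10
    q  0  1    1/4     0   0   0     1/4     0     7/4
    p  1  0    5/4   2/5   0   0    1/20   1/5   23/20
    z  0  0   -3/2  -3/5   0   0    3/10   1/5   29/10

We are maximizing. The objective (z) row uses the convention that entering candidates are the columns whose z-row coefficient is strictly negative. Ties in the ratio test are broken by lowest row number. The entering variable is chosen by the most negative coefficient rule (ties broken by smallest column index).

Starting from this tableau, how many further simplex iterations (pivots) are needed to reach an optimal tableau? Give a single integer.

pivot: r in, p out → z = 107/25
pivot: u in, s2 out → z = 319/71
No improving column remains; optimal.

2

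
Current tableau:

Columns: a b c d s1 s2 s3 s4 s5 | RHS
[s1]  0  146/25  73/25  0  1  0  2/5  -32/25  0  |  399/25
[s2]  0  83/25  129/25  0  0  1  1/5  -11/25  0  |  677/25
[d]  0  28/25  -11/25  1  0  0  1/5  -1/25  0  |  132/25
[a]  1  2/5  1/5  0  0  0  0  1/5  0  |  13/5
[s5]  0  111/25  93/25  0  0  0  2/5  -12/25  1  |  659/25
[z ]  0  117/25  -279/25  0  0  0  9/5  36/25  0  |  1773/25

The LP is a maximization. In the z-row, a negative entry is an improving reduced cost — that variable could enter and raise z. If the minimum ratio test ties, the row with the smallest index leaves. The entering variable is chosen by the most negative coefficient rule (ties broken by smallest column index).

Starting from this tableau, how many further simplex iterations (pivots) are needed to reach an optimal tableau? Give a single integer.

pivot: c in, s2 out → z = 5568/43
No improving column remains; optimal.

1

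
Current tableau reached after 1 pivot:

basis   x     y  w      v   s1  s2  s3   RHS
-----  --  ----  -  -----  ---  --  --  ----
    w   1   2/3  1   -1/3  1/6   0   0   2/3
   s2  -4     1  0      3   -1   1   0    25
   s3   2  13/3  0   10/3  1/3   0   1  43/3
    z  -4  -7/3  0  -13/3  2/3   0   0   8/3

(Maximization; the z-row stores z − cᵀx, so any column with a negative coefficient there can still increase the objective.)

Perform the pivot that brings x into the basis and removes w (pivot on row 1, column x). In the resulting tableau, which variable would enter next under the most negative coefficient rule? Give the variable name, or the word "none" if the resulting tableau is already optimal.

v

Pivot element 1. New z-row = old z-row − (-4)·(row 1/1).
Updated z-row coefficients: x: 0, y: 1/3, w: 4, v: -17/3, s1: 4/3, s2: 0, s3: 0.
The most negative is -17/3 in column v, so v would enter next.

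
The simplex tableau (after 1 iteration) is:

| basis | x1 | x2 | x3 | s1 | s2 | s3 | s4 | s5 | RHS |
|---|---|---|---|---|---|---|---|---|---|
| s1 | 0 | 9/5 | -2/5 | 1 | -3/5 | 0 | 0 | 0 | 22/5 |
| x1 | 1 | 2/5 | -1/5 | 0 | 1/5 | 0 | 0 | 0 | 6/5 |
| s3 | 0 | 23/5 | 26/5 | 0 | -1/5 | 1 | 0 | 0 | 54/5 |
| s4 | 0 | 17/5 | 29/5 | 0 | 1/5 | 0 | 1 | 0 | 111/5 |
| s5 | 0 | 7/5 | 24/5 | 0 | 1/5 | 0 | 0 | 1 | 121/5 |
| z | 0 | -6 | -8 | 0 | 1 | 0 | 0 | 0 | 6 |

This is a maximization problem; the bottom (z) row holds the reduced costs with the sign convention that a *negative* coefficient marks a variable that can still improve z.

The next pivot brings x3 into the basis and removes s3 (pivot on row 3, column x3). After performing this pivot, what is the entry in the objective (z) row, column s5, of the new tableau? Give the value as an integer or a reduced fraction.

0

Pivot element is row 3, column x3: 26/5.
Normalize row 3: new (row 3, s5) = 0/(26/5) = 0.
z-row ← z-row − (-8)·(new row 3): 0 − (-8)·0 = 0.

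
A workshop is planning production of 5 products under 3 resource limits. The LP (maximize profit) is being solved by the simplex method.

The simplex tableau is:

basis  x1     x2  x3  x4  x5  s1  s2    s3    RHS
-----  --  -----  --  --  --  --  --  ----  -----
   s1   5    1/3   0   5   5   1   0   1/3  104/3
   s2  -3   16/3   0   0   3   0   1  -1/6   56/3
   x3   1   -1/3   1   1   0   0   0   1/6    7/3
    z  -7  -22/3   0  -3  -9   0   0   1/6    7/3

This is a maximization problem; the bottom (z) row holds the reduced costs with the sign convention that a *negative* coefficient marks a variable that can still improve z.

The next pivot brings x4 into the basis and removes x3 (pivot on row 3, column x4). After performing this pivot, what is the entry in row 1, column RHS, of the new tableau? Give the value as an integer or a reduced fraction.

Pivot element is row 3, column x4: 1.
Normalize row 3: new (row 3, RHS) = (7/3)/1 = 7/3.
row 1 ← row 1 − 5·(new row 3): 104/3 − 5·(7/3) = 23.

23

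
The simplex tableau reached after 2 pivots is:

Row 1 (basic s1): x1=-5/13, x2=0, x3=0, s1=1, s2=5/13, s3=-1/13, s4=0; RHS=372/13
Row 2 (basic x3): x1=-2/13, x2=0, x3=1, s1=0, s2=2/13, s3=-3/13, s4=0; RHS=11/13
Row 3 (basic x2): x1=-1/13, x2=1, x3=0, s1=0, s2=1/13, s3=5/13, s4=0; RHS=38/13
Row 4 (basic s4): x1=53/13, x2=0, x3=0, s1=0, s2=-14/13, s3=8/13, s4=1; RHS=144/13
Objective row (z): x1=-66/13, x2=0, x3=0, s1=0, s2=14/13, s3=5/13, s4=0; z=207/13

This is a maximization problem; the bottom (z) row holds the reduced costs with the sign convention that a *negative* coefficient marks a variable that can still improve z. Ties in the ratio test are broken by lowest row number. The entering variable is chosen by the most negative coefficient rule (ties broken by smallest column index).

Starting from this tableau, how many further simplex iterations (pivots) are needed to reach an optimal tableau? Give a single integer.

2

pivot: x1 in, s4 out → z = 1575/53
pivot: s2 in, x3 out → z = 98/3
No improving column remains; optimal.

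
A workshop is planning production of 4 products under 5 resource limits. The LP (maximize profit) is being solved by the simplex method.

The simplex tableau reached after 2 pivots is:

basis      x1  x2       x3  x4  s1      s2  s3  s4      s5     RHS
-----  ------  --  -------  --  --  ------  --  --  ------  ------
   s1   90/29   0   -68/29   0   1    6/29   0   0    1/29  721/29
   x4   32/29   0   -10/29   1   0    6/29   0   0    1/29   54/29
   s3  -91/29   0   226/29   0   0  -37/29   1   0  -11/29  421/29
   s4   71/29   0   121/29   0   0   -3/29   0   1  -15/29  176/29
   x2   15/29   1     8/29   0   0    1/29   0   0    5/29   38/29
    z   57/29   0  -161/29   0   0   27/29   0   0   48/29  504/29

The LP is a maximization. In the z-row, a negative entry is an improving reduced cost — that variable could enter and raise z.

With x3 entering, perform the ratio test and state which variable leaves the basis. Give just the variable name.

Ratios: row 1 (s1): entry -68/29 ≤ 0, skip; row 2 (x4): entry -10/29 ≤ 0, skip; row 3 (s3): (421/29)/(226/29) = 421/226; row 4 (s4): (176/29)/(121/29) = 16/11; row 5 (x2): (38/29)/(8/29) = 19/4.
Minimum ratio 16/11 is in the s4 row, so s4 leaves.

s4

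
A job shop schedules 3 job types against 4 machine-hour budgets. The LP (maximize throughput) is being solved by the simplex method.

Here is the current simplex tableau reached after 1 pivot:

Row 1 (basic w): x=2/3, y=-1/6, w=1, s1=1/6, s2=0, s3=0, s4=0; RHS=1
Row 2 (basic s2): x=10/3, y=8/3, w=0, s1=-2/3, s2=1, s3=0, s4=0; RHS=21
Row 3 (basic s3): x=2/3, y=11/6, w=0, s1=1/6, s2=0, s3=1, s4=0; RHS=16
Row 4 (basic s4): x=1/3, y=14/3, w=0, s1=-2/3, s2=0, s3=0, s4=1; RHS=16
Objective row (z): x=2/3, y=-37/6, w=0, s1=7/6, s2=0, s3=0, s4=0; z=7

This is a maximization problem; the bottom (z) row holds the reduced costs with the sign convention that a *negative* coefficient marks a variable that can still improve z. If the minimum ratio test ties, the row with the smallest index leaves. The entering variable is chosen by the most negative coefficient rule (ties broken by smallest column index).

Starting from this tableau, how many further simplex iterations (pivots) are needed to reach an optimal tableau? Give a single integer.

1

pivot: y in, s4 out → z = 197/7
No improving column remains; optimal.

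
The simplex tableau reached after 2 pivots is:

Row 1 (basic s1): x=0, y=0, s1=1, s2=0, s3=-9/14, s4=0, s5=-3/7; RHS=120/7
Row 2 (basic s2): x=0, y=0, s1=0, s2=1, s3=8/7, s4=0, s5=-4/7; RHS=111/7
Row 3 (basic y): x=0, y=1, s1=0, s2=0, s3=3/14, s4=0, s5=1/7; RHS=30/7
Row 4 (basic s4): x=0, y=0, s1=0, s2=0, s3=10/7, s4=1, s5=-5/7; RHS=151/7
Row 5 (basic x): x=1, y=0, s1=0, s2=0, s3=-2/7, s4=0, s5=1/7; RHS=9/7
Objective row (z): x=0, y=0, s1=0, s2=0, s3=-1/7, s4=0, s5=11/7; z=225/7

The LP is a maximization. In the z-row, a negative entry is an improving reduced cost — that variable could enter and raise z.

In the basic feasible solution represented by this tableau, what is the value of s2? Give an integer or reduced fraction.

s2 is basic (row 2); its value is the RHS of that row: 111/7.

111/7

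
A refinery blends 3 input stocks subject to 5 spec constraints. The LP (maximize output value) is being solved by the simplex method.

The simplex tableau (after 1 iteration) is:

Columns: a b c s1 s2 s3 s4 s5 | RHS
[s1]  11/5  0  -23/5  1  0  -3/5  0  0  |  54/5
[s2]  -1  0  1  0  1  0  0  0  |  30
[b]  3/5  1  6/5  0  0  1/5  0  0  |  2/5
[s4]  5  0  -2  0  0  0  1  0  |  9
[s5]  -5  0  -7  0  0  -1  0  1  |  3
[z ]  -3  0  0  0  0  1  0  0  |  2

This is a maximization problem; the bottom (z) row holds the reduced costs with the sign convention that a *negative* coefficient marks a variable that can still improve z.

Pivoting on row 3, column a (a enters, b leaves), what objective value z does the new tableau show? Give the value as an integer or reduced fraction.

4

Minimum ratio for a: (2/5)/(3/5) = 2/3.
z changes by −(z-row coeff of a)·ratio = −(-3)·(2/3) = 2.
New z = 2 + 2 = 4.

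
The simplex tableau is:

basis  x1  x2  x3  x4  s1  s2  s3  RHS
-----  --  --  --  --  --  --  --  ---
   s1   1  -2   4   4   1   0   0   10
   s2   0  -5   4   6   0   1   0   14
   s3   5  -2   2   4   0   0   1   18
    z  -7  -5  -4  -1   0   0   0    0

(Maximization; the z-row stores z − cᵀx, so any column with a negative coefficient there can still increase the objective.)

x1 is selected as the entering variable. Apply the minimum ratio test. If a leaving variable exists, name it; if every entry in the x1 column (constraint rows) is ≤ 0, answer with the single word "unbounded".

Ratios: row 1 (s1): 10/1 = 10; row 2 (s2): entry 0 ≤ 0, skip; row 3 (s3): 18/5 = 18/5.
Minimum ratio is in the s3 row, so s3 leaves.

s3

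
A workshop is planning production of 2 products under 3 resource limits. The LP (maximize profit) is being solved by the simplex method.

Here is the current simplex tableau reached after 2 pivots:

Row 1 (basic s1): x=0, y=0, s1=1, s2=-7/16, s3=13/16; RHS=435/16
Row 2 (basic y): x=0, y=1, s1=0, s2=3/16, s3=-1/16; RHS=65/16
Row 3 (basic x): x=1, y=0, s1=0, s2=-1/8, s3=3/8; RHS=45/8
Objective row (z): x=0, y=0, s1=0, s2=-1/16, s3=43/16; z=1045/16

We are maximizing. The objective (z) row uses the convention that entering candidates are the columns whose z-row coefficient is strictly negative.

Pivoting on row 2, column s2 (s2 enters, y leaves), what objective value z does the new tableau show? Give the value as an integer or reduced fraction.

Minimum ratio for s2: (65/16)/(3/16) = 65/3.
z changes by −(z-row coeff of s2)·ratio = −(-1/16)·(65/3) = 65/48.
New z = 1045/16 + (65/48) = 200/3.

200/3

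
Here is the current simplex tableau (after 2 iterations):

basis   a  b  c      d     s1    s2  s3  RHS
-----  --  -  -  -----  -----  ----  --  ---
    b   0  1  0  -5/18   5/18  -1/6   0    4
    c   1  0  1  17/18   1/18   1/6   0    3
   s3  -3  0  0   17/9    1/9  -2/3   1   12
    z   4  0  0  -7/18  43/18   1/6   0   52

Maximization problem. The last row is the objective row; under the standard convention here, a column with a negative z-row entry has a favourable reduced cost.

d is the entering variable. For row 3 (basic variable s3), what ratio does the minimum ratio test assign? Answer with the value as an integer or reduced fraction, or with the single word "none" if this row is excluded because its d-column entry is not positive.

Ratio = RHS / (d entry) = 12 / (17/9) = 108/17.

108/17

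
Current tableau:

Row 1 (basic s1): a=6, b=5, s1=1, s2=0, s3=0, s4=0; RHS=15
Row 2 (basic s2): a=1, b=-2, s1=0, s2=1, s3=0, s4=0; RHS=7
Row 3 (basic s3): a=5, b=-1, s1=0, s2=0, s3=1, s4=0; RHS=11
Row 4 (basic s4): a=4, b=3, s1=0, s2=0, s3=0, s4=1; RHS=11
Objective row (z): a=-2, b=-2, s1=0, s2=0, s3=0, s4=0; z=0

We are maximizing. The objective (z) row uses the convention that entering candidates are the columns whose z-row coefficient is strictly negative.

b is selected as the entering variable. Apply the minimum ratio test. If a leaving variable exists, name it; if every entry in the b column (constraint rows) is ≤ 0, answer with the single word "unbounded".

Ratios: row 1 (s1): 15/5 = 3; row 2 (s2): entry -2 ≤ 0, skip; row 3 (s3): entry -1 ≤ 0, skip; row 4 (s4): 11/3 = 11/3.
Minimum ratio is in the s1 row, so s1 leaves.

s1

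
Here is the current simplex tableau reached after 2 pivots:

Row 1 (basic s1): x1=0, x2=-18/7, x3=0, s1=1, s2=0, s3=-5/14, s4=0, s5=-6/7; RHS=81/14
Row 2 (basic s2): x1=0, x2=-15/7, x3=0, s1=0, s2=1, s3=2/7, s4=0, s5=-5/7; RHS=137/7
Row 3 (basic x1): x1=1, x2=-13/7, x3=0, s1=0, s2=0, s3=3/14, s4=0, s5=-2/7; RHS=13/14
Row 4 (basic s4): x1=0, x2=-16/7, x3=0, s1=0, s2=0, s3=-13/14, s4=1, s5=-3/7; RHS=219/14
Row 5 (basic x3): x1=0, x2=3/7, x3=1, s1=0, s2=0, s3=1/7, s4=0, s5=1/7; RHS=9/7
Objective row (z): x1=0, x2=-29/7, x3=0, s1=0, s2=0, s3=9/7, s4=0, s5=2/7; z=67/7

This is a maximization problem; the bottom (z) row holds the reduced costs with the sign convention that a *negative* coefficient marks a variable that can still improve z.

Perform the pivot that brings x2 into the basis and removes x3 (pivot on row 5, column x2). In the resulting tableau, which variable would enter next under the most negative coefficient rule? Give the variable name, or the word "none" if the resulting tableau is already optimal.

none

Pivot element 3/7. New z-row = old z-row − (-29/7)·(row 5/(3/7)).
Updated z-row coefficients: x1: 0, x2: 0, x3: 29/3, s1: 0, s2: 0, s3: 8/3, s4: 0, s5: 5/3.
No coefficient is strictly negative; the tableau after this pivot is optimal.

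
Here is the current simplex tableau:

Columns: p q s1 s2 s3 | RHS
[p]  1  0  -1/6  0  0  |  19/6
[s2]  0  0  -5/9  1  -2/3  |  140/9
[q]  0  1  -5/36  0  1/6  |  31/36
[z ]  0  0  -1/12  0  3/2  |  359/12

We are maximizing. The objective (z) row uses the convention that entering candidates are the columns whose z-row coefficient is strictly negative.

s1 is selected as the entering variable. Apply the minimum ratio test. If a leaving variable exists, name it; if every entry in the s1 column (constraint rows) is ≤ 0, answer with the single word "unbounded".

unbounded

s1-column entries: row 1: -1/6, row 2: -5/9, row 3: -5/36. All ≤ 0, so s1 can increase without bound; the LP is unbounded in this direction.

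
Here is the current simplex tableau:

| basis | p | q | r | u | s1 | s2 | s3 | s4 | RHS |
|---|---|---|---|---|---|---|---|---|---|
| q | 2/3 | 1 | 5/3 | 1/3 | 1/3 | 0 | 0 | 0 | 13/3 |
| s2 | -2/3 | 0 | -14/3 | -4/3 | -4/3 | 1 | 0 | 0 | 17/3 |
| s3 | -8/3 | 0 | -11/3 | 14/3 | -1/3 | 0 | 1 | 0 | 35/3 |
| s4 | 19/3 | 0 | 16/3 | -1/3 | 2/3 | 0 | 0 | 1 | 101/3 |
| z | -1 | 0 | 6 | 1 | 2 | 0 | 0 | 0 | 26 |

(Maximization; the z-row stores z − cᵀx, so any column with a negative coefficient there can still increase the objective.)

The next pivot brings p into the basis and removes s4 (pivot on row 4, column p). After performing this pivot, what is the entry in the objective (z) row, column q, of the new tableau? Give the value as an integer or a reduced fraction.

Pivot element is row 4, column p: 19/3.
Normalize row 4: new (row 4, q) = 0/(19/3) = 0.
z-row ← z-row − (-1)·(new row 4): 0 − (-1)·0 = 0.

0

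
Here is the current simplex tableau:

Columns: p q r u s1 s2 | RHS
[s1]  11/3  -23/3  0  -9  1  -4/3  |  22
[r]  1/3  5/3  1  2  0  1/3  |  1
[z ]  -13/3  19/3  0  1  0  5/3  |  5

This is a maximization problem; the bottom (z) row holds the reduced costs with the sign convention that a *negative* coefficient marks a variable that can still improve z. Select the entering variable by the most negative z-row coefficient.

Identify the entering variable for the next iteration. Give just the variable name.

p

Objective-row coefficients: p: -13/3, q: 19/3, r: 0, u: 1, s1: 0, s2: 5/3.
The most negative is -13/3 in column p, so p enters.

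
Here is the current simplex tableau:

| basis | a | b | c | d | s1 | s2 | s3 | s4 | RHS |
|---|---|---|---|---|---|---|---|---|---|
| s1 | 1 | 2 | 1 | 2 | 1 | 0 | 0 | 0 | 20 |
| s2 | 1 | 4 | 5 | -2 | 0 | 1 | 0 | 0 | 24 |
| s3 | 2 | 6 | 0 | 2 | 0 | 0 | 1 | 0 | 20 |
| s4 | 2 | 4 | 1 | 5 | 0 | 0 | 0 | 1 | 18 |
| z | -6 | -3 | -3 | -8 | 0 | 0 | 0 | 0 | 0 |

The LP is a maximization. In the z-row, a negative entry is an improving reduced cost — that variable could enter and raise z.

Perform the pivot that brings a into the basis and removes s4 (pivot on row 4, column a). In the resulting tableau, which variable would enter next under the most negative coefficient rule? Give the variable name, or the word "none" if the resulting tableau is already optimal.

Pivot element 2. New z-row = old z-row − (-6)·(row 4/2).
Updated z-row coefficients: a: 0, b: 9, c: 0, d: 7, s1: 0, s2: 0, s3: 0, s4: 3.
No coefficient is strictly negative; the tableau after this pivot is optimal.

none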